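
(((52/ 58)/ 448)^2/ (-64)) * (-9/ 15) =0.00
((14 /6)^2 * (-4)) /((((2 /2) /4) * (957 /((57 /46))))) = -7448 /66033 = -0.11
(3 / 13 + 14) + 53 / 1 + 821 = 11547 / 13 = 888.23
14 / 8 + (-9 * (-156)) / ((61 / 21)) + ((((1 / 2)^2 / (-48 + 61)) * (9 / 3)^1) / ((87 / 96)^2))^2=14148131186563 / 29165439316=485.10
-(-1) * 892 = 892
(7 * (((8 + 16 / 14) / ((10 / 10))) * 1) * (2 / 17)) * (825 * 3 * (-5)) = -1584000 / 17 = -93176.47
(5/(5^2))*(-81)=-81/5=-16.20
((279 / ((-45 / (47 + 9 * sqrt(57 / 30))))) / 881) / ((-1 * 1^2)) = 279 * sqrt(190) / 44050 + 1457 / 4405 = 0.42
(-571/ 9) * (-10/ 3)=211.48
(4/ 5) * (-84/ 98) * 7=-24/ 5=-4.80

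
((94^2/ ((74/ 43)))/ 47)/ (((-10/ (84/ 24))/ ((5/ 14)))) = -2021/ 148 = -13.66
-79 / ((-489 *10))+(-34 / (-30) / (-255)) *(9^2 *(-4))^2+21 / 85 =-193816259 / 415650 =-466.30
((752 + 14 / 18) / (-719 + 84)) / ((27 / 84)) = -37940 / 10287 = -3.69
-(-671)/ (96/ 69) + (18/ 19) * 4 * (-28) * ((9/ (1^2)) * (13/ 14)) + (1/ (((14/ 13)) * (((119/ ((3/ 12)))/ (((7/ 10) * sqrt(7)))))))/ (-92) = -245909/ 608 - 13 * sqrt(7)/ 875840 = -404.46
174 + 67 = 241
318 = 318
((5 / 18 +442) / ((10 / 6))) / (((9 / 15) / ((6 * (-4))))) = -31844 / 3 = -10614.67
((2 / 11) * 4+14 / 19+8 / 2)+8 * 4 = 7830 / 209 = 37.46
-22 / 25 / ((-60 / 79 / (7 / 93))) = 6083 / 69750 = 0.09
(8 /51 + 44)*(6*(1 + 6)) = 31528 /17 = 1854.59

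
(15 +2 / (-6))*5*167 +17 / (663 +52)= 26269151 / 2145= 12246.69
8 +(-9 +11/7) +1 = 11/7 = 1.57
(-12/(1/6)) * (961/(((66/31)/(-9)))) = 3217428/11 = 292493.45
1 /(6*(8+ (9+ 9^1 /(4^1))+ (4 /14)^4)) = 4802 /554823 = 0.01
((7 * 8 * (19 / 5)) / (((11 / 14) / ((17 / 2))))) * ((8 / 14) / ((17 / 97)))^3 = 8878482944 / 111265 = 79795.83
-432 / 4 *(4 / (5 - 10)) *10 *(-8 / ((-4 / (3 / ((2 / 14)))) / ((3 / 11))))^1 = 9896.73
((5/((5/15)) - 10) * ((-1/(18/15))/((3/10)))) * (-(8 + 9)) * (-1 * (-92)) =195500/9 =21722.22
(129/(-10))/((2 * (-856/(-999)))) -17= -419911/17120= -24.53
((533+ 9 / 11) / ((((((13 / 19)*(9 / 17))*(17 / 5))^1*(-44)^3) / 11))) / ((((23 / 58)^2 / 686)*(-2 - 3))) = 4022904998 / 82379583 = 48.83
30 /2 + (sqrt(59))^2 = 74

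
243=243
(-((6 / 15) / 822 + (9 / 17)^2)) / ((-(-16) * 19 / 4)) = -2194 / 593895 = -0.00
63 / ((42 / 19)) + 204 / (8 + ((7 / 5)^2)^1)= 8131 / 166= 48.98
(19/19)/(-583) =-1/583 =-0.00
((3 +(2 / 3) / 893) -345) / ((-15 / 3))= 916216 / 13395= 68.40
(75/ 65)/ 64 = 15/ 832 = 0.02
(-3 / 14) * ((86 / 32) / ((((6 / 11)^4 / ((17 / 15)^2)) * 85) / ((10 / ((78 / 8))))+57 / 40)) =-53512855 / 663125204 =-0.08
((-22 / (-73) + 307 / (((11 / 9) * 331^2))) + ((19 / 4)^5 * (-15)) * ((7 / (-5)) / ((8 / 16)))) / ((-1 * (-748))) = 4574673789571189 / 33693264529408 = 135.77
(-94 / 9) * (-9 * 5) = 470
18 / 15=6 / 5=1.20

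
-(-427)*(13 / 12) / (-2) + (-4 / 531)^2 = -521721709 / 2255688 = -231.29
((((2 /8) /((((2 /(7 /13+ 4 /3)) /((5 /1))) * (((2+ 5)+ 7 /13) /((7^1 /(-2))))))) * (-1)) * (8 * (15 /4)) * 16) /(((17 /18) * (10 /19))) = 62415 /119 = 524.50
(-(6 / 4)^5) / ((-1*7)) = 243 / 224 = 1.08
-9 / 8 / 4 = -9 / 32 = -0.28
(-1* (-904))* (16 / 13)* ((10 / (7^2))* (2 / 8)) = 36160 / 637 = 56.77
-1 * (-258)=258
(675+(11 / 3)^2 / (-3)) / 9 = 18104 / 243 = 74.50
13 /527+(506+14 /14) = 507.02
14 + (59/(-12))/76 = 12709/912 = 13.94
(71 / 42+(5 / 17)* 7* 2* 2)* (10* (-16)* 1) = -566960 / 357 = -1588.12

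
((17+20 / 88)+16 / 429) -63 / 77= 14111 / 858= 16.45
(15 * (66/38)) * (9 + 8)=8415/19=442.89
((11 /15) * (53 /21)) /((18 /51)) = 9911 /1890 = 5.24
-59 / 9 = -6.56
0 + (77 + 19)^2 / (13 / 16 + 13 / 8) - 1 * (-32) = 49568 / 13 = 3812.92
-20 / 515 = -4 / 103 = -0.04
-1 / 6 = -0.17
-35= -35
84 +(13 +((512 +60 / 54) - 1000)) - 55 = -4004 / 9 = -444.89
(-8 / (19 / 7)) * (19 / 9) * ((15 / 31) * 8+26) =-51856 / 279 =-185.86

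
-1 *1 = -1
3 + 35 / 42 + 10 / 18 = 79 / 18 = 4.39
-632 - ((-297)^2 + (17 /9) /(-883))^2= -491396702135412124 /63154809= -7780827935.61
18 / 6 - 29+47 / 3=-31 / 3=-10.33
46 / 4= 23 / 2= 11.50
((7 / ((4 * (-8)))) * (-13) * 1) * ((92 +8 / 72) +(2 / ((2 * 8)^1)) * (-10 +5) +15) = 302.82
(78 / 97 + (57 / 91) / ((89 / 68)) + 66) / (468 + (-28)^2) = 0.05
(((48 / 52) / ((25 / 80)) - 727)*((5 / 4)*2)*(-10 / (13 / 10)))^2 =5537314922500 / 28561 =193876787.31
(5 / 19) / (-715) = -1 / 2717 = -0.00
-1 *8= -8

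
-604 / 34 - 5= -387 / 17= -22.76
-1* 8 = -8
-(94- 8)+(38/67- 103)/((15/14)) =-181.60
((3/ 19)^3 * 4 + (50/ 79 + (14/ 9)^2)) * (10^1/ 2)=673373990/ 43890741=15.34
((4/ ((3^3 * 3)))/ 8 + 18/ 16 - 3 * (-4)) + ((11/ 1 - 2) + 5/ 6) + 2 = 16177/ 648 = 24.96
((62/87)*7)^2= 188356/7569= 24.89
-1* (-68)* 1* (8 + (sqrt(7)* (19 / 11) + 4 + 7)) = 1292* sqrt(7) / 11 + 1292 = 1602.76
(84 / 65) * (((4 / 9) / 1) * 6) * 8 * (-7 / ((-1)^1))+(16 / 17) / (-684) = 36465148 / 188955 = 192.98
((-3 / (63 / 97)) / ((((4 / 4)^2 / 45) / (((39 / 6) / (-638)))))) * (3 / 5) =1.27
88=88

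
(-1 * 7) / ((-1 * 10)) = 7 / 10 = 0.70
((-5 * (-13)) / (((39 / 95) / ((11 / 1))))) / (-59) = -5225 / 177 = -29.52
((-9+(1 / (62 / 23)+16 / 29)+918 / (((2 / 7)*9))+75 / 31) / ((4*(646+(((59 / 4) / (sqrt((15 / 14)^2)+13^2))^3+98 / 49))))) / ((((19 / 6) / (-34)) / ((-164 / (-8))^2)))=-731031161743082252223 / 1195244926687717021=-611.62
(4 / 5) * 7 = 28 / 5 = 5.60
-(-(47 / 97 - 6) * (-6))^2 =-10304100 / 9409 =-1095.13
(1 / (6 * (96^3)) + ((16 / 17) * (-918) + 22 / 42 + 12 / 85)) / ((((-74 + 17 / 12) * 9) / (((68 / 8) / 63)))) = 2726850133421 / 15292657336320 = 0.18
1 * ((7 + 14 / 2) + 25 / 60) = 173 / 12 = 14.42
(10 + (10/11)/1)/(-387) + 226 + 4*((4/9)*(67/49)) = 47643194/208593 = 228.40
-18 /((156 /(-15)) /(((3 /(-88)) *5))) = -0.30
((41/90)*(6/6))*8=164/45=3.64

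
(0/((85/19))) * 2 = 0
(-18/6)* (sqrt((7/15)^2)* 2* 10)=-28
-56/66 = -28/33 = -0.85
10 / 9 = 1.11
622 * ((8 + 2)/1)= 6220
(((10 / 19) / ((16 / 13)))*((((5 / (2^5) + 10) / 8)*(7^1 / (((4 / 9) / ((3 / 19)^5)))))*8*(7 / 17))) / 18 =251535375 / 1637949392896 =0.00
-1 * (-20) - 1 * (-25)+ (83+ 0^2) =128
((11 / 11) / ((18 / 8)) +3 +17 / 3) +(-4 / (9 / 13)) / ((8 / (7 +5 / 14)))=319 / 84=3.80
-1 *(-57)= 57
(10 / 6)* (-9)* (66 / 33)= -30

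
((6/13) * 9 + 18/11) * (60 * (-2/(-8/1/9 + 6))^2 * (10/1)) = 1749600/3289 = 531.96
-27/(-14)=1.93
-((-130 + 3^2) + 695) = -574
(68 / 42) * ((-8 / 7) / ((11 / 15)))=-1360 / 539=-2.52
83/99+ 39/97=11912/9603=1.24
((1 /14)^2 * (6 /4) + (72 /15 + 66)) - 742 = -1315537 /1960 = -671.19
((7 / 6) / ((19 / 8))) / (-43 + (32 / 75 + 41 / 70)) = -9800 / 837653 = -0.01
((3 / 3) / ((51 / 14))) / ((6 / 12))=28 / 51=0.55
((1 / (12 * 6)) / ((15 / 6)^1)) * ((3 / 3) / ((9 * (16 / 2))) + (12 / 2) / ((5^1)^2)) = 457 / 324000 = 0.00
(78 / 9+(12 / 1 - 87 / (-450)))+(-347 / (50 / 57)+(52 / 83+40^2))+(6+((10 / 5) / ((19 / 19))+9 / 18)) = 1234.41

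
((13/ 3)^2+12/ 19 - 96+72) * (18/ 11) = -1570/ 209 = -7.51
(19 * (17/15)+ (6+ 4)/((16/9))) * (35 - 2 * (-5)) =9777/8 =1222.12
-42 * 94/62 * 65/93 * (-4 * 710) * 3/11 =364400400/10571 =34471.71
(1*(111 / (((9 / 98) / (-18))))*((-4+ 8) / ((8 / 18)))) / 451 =-195804 / 451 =-434.16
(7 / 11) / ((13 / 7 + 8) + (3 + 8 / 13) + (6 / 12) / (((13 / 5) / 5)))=1274 / 28897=0.04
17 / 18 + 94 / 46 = 1237 / 414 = 2.99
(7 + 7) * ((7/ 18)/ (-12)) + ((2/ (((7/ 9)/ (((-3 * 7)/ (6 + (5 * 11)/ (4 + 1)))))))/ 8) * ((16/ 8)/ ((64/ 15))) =-37591/ 58752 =-0.64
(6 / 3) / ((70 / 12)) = 0.34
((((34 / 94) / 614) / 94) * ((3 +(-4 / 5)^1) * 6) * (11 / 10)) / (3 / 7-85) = -43197 / 40147249600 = -0.00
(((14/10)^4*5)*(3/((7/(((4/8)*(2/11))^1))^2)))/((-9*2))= -49/90750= -0.00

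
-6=-6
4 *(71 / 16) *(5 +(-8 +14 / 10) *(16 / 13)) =-14413 / 260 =-55.43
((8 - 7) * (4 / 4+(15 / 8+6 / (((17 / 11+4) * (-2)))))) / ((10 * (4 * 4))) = 1139 / 78080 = 0.01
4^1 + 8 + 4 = 16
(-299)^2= 89401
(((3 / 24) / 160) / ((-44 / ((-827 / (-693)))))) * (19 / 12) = -15713 / 468357120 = -0.00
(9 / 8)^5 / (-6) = -19683 / 65536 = -0.30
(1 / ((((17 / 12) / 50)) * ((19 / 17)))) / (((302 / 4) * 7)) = 1200 / 20083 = 0.06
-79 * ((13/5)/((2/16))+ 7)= -10981/5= -2196.20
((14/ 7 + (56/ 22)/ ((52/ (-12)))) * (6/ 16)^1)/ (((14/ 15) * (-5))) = -909/ 8008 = -0.11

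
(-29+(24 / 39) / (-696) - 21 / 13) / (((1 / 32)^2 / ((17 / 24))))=-75348352 / 3393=-22207.00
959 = 959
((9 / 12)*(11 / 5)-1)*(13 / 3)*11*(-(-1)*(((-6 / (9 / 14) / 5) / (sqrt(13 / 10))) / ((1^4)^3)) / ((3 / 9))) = -1001*sqrt(130) / 75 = -152.18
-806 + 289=-517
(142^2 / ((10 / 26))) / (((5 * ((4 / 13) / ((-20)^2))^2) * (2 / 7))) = 62020431200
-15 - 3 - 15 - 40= -73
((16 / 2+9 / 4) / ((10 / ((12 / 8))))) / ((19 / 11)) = 1353 / 1520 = 0.89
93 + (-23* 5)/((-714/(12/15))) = 33247/357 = 93.13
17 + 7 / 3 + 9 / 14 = 839 / 42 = 19.98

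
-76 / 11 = -6.91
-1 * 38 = -38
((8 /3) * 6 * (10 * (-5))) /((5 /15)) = -2400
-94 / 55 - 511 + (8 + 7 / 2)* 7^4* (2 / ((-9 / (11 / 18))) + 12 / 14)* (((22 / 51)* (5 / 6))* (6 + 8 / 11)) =32481194968 / 681615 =47653.29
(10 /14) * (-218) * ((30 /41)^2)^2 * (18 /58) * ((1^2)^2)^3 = -7946100000 /573629483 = -13.85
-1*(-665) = 665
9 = 9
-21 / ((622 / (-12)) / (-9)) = -1134 / 311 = -3.65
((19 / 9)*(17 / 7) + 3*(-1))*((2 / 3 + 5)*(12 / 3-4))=0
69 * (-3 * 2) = -414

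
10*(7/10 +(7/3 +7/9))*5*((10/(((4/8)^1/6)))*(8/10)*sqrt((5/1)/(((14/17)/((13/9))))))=3920*sqrt(15470)/9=54173.73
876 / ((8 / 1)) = 219 / 2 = 109.50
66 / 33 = 2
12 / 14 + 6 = 48 / 7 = 6.86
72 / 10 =36 / 5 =7.20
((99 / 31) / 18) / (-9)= -11 / 558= -0.02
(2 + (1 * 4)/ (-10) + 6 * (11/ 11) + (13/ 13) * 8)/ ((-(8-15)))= 78/ 35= 2.23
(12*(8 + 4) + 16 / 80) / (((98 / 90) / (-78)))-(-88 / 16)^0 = -72313 / 7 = -10330.43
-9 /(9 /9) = -9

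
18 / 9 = 2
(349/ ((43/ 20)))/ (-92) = -1745/ 989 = -1.76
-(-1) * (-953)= -953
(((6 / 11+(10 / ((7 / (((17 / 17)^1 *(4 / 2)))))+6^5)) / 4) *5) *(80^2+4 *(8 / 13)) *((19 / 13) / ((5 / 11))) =18217029456 / 91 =200187136.88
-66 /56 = -33 /28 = -1.18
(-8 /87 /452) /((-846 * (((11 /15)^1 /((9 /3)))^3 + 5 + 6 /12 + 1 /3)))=6750 /164151447953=0.00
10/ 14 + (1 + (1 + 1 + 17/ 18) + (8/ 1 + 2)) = 1847/ 126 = 14.66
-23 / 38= -0.61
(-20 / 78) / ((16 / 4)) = -5 / 78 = -0.06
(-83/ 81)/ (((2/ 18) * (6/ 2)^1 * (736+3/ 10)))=-830/ 198801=-0.00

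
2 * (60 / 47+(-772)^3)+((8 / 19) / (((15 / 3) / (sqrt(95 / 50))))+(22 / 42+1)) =-908236701128 / 987+4 * sqrt(190) / 475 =-920199291.81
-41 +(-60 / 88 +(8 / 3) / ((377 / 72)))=-341485 / 8294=-41.17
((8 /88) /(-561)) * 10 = -10 /6171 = -0.00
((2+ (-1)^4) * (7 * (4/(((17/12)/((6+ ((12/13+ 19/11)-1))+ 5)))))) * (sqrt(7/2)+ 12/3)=911736 * sqrt(14)/2431+ 7293888/2431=4403.66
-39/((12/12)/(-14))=546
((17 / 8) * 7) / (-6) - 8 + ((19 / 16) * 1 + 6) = -79 / 24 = -3.29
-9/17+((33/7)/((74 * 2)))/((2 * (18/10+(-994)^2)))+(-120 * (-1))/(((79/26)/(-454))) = -246493519938788973/13747044169544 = -17930.66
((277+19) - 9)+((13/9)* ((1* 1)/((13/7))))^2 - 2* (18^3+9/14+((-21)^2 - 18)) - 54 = -6961445/567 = -12277.68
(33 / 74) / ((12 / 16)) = 22 / 37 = 0.59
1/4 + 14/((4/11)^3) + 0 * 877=9325/32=291.41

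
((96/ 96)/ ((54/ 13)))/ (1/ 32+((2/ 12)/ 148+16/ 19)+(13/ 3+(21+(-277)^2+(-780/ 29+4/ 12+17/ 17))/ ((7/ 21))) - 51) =4240496/ 4053550791789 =0.00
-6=-6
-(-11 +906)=-895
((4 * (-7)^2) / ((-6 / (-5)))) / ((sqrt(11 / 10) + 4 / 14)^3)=-55698398000 / 372754497 + 7753069100 * sqrt(110) / 372754497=68.72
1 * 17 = 17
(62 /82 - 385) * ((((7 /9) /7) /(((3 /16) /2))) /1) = -504128 /1107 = -455.40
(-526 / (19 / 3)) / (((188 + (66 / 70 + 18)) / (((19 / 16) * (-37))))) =1021755 / 57944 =17.63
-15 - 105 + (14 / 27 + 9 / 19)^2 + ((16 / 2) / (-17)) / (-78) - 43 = -9422529094 / 58160349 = -162.01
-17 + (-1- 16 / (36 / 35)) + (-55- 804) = -892.56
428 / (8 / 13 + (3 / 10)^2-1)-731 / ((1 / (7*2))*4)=-4011.24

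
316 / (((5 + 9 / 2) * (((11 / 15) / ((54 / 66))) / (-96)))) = -8190720 / 2299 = -3562.73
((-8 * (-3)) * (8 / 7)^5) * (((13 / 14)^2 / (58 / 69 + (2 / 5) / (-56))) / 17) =45852917760 / 16102265683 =2.85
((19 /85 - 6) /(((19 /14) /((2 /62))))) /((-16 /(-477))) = -1639449 /400520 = -4.09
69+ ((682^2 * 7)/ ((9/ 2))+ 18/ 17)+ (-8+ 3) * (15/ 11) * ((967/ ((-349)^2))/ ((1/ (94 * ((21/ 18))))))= 148329568409366/ 204991083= 723590.34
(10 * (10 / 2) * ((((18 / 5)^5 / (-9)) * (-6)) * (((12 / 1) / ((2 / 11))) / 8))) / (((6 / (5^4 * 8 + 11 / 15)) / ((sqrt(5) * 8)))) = 692943216768 * sqrt(5) / 625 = 2479149019.58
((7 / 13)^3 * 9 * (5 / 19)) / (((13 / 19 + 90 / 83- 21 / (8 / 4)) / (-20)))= 51244200 / 60503183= 0.85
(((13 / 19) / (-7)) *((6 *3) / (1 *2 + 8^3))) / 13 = -9 / 34181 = -0.00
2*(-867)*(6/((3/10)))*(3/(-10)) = 10404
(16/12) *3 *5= 20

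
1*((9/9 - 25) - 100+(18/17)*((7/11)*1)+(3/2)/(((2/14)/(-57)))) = -269963/374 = -721.83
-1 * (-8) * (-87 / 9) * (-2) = 464 / 3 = 154.67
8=8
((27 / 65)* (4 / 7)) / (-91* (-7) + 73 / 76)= 8208 / 22060675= 0.00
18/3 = 6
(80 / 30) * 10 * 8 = 640 / 3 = 213.33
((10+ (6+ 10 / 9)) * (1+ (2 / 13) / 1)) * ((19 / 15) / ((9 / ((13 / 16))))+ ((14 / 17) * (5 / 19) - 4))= -15161531 / 209304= -72.44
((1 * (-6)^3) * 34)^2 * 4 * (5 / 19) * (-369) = -398035399680 / 19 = -20949231562.11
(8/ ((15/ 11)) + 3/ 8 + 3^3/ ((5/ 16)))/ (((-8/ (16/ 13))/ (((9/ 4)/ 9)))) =-3.56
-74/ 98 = -37/ 49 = -0.76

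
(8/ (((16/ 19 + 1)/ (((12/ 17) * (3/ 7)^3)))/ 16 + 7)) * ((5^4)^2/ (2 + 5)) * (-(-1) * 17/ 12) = 436050000000/ 6254899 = 69713.36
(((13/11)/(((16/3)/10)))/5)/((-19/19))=-39/88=-0.44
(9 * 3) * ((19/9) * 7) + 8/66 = 13171/33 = 399.12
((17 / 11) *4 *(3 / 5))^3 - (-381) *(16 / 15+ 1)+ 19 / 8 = 1119107837 / 1331000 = 840.80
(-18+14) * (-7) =28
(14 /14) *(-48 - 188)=-236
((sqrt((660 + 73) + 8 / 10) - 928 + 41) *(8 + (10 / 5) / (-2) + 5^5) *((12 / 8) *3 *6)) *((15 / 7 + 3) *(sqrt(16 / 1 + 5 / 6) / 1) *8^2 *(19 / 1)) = 616978944 *sqrt(606) *(-4435 + sqrt(18345)) / 35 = -1865787800890.94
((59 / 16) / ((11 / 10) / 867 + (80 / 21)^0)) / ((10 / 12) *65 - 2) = 767295 / 10868612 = 0.07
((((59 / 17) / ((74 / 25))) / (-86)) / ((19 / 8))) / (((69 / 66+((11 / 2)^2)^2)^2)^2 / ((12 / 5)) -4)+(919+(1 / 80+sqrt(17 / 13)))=sqrt(221) / 13+42556915679494075428835603838227 / 46307221805464100145118238960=920.16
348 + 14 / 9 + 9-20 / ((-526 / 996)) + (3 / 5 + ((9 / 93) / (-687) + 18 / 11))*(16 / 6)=371881697809 / 924183315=402.39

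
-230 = -230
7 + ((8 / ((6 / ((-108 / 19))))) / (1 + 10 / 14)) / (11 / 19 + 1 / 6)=91 / 85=1.07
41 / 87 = 0.47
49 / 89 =0.55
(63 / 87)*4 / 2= 1.45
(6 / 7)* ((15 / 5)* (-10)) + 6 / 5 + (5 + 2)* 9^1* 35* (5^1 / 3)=127767 / 35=3650.49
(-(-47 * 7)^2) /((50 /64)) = -3463712 /25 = -138548.48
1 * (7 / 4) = 7 / 4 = 1.75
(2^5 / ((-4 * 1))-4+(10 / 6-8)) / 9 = -55 / 27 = -2.04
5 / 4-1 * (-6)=29 / 4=7.25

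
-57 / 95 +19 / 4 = 83 / 20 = 4.15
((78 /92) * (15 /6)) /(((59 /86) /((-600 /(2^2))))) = -463.43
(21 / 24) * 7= 49 / 8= 6.12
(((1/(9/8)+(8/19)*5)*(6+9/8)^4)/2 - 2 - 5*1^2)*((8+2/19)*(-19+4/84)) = -134883991/228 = -591596.45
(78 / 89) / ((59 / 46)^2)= 165048 / 309809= 0.53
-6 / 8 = -3 / 4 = -0.75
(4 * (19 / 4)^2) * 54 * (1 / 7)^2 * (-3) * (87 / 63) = -282663 / 686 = -412.05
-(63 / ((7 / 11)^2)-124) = -31.57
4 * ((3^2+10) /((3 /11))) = 836 /3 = 278.67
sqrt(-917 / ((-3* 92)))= sqrt(63273) / 138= 1.82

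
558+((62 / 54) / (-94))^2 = 3594326713 / 6441444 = 558.00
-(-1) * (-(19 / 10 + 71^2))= -50429 / 10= -5042.90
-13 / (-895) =0.01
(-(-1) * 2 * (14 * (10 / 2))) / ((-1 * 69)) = -140 / 69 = -2.03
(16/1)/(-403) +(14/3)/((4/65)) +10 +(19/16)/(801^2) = 354931969921/4137043248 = 85.79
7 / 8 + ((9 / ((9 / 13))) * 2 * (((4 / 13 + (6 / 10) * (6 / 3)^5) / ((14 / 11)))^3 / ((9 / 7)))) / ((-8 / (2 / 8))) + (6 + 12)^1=-168189354337 / 74529000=-2256.70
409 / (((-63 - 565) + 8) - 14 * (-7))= -409 / 522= -0.78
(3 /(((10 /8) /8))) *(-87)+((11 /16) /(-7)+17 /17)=-934919 /560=-1669.50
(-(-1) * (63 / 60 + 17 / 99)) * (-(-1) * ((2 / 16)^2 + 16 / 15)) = 2513341 / 1900800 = 1.32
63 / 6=21 / 2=10.50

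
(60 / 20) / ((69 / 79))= 79 / 23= 3.43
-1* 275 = -275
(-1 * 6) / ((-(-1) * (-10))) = 3 / 5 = 0.60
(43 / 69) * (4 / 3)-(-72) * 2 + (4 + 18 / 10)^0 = 30187 / 207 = 145.83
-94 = -94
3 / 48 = 1 / 16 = 0.06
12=12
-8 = -8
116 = 116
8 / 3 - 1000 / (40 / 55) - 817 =-6568 / 3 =-2189.33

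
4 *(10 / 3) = 40 / 3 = 13.33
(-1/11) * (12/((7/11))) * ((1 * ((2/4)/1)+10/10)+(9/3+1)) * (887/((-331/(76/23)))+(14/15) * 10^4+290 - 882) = -4387703672/53291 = -82334.80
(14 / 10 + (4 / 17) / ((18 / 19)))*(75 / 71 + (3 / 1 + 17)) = 377039 / 10863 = 34.71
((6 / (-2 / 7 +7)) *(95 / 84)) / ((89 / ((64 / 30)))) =304 / 12549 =0.02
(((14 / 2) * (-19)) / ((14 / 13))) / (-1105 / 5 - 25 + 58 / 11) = 2717 / 5296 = 0.51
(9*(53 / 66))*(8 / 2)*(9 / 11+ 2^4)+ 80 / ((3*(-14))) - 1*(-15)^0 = 1228049 / 2541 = 483.29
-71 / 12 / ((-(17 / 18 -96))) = -213 / 3422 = -0.06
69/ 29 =2.38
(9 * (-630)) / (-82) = 2835 / 41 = 69.15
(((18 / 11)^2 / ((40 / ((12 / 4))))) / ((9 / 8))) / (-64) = -27 / 9680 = -0.00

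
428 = 428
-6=-6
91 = 91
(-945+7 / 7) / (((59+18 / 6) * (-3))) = 472 / 93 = 5.08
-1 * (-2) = 2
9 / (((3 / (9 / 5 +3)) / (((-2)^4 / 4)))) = 288 / 5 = 57.60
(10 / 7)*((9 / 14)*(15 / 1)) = 13.78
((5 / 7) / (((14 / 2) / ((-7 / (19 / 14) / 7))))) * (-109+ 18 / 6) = 1060 / 133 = 7.97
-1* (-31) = 31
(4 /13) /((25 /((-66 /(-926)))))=132 /150475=0.00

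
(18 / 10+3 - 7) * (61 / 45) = -671 / 225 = -2.98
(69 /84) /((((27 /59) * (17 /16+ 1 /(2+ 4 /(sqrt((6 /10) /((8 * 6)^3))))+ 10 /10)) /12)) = 528257280688 /50582463057 - 22233088 * sqrt(5) /16860821019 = 10.44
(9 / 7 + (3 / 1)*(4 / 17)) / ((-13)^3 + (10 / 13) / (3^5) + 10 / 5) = -748683 / 825145405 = -0.00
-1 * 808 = -808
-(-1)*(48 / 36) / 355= 4 / 1065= 0.00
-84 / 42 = -2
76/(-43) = -76/43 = -1.77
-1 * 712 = -712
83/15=5.53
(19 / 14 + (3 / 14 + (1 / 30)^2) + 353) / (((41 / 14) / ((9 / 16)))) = 2233807 / 32800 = 68.10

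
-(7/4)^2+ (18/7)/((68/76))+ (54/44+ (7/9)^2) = 2788411/1696464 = 1.64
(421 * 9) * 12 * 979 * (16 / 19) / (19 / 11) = 7834318272 / 361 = 21701712.66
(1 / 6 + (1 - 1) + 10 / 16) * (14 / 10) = 133 / 120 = 1.11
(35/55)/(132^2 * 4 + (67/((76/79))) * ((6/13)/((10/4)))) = 8645/946994829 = 0.00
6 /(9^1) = 2 /3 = 0.67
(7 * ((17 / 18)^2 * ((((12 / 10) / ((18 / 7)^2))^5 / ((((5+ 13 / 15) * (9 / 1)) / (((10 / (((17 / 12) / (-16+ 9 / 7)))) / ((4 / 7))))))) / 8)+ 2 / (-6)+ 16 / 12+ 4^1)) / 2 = 229101518075913007 / 13091713164288000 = 17.50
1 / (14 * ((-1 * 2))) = -1 / 28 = -0.04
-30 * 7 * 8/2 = -840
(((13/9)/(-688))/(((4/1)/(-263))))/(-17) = -3419/421056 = -0.01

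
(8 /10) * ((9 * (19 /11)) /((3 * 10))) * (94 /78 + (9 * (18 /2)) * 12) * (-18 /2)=-2596122 /715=-3630.94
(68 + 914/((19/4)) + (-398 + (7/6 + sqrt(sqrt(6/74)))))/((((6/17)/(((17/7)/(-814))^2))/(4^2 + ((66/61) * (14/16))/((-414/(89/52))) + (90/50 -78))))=-369926727631 * 3^(1/4) * 37^(3/4)/9014509172148480 + 5752730541389681/27774433665538560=0.21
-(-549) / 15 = 183 / 5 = 36.60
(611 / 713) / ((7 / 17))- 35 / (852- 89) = 1107228 / 544019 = 2.04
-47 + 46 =-1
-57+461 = 404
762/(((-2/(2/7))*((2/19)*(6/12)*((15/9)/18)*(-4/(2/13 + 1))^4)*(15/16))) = -131930775/799708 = -164.97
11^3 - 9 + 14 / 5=6624 / 5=1324.80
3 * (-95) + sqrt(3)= -285 + sqrt(3)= -283.27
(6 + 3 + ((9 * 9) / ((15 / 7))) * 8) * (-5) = -1557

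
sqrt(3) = 1.73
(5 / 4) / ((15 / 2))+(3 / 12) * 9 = 29 / 12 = 2.42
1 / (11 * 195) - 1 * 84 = -180179 / 2145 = -84.00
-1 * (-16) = 16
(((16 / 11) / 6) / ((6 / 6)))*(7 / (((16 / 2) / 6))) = 14 / 11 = 1.27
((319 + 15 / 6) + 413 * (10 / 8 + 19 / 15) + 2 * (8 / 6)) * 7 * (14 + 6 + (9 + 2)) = 5917807 / 20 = 295890.35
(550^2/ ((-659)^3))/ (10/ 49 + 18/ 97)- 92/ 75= -12217557882559/ 9937988690775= -1.23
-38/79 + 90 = 7072/79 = 89.52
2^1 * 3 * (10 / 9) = 20 / 3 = 6.67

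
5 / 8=0.62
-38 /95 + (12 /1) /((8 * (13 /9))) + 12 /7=2141 /910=2.35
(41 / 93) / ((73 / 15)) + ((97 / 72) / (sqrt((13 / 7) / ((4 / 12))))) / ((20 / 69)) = 205 / 2263 + 2231 * sqrt(273) / 18720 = 2.06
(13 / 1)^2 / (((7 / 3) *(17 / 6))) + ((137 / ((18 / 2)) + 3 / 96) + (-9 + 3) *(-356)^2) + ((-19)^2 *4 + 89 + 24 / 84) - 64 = -758905.90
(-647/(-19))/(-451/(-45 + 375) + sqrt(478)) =795810/8141861 + 582300 * sqrt(478)/8141861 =1.66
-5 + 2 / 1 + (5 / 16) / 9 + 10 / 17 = -5819 / 2448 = -2.38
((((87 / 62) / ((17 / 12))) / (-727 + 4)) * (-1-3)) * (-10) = -6960 / 127007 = -0.05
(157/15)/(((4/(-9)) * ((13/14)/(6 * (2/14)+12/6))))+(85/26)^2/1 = -41759/676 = -61.77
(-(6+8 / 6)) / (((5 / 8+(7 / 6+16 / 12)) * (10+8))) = -88 / 675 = -0.13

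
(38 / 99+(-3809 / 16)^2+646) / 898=1452721571 / 22758912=63.83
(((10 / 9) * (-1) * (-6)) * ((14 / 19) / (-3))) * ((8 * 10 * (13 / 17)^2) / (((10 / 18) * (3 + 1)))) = -189280 / 5491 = -34.47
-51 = -51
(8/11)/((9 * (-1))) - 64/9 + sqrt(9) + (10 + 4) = 971/99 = 9.81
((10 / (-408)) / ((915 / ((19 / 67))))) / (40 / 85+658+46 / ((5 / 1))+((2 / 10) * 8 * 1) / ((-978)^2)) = -2524055 / 221852087485048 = -0.00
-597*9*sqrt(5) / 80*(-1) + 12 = 12 + 5373*sqrt(5) / 80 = 162.18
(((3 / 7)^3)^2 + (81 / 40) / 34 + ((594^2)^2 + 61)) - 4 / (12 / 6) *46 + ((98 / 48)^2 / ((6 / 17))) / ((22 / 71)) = 94656264246737193433123 / 760332545280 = 124493242903.18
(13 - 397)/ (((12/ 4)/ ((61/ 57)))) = -7808/ 57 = -136.98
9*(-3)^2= 81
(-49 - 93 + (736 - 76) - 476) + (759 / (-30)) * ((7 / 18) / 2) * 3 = 3269 / 120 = 27.24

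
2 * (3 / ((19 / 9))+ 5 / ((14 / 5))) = 853 / 133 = 6.41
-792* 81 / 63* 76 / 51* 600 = -108345600 / 119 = -910467.23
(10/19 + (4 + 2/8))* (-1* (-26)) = 4719/38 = 124.18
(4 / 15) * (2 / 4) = 2 / 15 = 0.13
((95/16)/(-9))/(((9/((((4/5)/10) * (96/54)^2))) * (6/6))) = -608/32805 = -0.02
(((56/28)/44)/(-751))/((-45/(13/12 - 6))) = -59/8921880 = -0.00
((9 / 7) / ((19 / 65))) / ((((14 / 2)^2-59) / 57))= -351 / 14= -25.07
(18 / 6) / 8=0.38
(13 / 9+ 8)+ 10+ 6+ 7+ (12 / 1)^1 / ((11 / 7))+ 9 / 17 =68347 / 1683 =40.61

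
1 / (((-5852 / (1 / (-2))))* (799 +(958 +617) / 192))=8 / 75580043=0.00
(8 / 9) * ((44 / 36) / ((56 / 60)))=1.16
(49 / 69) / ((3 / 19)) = 931 / 207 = 4.50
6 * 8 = 48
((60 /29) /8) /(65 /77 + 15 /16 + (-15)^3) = -0.00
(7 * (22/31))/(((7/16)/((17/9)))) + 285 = 85499/279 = 306.45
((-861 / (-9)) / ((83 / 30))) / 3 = 2870 / 249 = 11.53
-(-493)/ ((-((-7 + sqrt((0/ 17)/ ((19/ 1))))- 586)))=493/ 593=0.83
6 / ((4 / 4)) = 6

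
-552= -552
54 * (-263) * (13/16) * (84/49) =-276939/14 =-19781.36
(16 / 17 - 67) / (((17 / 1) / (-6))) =6738 / 289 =23.31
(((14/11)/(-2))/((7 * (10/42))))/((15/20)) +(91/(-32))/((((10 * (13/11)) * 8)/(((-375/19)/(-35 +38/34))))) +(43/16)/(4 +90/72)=-10575701/719093760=-0.01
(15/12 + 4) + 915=3681/4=920.25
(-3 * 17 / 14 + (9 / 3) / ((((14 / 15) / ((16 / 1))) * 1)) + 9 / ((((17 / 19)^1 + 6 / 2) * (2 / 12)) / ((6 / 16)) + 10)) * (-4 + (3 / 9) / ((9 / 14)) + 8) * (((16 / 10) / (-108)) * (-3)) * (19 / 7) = 105357736 / 3980907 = 26.47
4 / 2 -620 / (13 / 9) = -5554 / 13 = -427.23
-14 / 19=-0.74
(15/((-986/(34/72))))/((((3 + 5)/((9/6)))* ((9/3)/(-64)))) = 5/174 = 0.03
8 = 8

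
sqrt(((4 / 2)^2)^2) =4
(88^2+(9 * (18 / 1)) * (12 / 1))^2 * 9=844716096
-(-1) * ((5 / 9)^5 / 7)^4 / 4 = 0.00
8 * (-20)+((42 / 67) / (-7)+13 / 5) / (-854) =-45775241 / 286090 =-160.00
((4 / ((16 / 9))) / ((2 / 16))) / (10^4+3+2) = 6 / 3335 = 0.00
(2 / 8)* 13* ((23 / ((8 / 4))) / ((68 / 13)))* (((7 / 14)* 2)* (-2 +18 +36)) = 50531 / 136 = 371.55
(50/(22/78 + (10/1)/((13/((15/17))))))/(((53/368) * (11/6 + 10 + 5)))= 5630400/262297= 21.47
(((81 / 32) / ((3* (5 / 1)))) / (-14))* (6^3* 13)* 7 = -9477 / 40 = -236.92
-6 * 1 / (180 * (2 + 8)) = -1 / 300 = -0.00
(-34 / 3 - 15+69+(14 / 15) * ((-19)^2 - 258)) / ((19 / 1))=694 / 95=7.31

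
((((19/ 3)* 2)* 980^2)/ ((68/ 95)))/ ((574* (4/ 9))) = 46433625/ 697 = 66619.26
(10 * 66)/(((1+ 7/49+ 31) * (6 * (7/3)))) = 22/15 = 1.47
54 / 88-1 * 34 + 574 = 23787 / 44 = 540.61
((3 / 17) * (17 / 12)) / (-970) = -1 / 3880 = -0.00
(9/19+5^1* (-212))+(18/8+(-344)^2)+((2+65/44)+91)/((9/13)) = 220857974/1881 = 117415.19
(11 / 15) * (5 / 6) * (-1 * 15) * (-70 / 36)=1925 / 108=17.82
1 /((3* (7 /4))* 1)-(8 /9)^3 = -2612 /5103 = -0.51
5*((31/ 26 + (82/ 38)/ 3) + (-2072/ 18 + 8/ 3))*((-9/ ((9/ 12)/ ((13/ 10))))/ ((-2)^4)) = 538.85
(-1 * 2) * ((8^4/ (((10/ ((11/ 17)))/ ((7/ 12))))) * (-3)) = 78848/ 85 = 927.62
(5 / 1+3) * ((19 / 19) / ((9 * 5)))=8 / 45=0.18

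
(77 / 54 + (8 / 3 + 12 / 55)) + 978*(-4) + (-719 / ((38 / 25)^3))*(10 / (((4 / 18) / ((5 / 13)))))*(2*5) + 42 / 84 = -20837878243943 / 529651980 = -39342.59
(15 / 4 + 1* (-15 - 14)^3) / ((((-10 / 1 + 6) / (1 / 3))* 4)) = 97541 / 192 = 508.03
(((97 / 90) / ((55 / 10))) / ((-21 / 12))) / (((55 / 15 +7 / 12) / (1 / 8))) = -194 / 58905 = -0.00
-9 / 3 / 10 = -3 / 10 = -0.30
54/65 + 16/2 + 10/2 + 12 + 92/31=58029/2015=28.80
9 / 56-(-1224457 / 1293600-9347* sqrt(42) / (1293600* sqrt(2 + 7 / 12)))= 9347* sqrt(434) / 6683600 + 1432357 / 1293600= 1.14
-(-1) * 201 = 201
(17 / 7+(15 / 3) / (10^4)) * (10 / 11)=34007 / 15400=2.21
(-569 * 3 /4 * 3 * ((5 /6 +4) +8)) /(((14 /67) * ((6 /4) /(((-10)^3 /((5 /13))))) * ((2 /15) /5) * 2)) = 10221729375 /4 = 2555432343.75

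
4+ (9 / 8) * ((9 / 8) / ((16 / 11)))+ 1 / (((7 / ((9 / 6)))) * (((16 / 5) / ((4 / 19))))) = 665191 / 136192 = 4.88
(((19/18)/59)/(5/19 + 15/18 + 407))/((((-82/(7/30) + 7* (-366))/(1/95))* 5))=-133/4198396024350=-0.00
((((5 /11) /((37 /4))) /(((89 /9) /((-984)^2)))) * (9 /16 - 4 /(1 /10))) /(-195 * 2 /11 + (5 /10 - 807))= 13746814560 /60996239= 225.37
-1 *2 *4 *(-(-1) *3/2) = -12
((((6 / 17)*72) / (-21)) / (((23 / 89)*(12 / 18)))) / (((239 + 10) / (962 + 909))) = -11989368 / 227171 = -52.78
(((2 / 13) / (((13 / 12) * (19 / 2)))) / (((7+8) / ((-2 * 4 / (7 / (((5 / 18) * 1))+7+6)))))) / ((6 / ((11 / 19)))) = -704 / 34958157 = -0.00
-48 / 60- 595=-2979 / 5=-595.80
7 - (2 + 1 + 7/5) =13/5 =2.60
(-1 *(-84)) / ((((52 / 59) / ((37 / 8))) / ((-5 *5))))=-1146075 / 104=-11019.95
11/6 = 1.83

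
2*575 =1150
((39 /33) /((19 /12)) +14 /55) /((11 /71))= 6.46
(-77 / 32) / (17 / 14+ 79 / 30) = -8085 / 12928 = -0.63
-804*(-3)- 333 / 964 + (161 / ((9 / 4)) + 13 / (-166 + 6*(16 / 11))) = 2483.13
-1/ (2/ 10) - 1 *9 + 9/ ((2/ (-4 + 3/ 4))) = -229/ 8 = -28.62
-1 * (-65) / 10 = 6.50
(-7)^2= 49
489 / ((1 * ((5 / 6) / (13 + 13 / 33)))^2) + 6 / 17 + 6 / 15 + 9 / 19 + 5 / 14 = 1728022496093 / 13679050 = 126326.21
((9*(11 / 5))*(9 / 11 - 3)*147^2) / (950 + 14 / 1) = -1166886 / 1205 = -968.37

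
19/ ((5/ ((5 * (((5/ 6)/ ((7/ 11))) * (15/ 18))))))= 5225/ 252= 20.73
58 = 58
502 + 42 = 544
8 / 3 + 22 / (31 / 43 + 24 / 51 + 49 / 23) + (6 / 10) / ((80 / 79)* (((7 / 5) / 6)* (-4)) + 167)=153197151833 / 16485415950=9.29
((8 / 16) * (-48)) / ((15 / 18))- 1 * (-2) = -134 / 5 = -26.80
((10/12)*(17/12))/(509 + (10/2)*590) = 85/249048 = 0.00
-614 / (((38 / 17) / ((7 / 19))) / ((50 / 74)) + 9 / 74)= -135172100 / 2003611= -67.46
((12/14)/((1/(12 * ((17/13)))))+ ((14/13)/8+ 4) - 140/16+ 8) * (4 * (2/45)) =12256/4095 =2.99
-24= -24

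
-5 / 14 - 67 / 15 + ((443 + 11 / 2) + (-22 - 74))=36506 / 105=347.68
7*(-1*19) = -133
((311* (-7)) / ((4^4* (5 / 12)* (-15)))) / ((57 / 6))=2177 / 15200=0.14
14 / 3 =4.67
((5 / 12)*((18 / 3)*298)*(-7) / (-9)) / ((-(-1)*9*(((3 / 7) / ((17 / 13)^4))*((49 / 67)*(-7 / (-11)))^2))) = 33797683446505 / 16663715523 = 2028.22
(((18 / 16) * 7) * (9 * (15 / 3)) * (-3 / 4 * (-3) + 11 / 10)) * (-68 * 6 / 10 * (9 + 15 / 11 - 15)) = 98809389 / 440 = 224566.79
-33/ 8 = -4.12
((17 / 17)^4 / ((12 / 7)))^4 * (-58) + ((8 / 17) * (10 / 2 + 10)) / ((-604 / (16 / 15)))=-179069419 / 26614656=-6.73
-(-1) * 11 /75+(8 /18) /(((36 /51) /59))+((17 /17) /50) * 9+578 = 830891 /1350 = 615.47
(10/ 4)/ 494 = 5/ 988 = 0.01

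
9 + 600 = 609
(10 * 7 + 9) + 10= 89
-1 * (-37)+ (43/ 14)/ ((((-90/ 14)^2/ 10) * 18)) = 270031/ 7290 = 37.04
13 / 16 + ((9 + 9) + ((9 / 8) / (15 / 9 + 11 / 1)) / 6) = 11447 / 608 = 18.83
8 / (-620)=-2 / 155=-0.01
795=795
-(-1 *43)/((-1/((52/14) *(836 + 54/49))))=-45858124/343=-133697.15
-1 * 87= -87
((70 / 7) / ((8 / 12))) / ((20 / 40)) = 30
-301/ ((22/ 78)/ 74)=-78971.45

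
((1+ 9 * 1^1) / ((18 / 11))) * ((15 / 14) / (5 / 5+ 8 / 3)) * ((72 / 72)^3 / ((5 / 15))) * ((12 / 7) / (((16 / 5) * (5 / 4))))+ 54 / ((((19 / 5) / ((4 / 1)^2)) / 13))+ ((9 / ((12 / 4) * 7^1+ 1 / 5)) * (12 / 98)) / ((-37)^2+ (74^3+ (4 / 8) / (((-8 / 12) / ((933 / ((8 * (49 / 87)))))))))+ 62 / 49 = 6893317117463039 / 2329334310198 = 2959.35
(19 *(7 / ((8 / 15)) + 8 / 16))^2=4289041 / 64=67016.27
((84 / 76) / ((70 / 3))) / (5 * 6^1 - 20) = 9 / 1900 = 0.00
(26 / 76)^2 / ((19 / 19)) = 169 / 1444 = 0.12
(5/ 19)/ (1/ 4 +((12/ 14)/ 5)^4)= 30012500/ 28610371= 1.05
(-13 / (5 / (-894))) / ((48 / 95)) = 4600.38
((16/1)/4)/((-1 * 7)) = -4/7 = -0.57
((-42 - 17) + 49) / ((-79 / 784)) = 7840 / 79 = 99.24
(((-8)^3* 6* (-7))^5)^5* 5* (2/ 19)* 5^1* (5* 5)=2569752500671926617175448875316827049692623230269706383619702546565738090195209760867136848789938296355553280000/ 19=135250131614311927219760500000000000000000000000000000000000000000000000000000000000000000000000000000000000000.00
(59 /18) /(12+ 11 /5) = 295 /1278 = 0.23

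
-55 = -55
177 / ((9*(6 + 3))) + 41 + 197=240.19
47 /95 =0.49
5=5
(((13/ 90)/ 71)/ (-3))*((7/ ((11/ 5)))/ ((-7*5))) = 13/ 210870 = 0.00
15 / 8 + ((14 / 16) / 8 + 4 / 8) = 159 / 64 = 2.48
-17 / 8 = -2.12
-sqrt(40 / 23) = -2 *sqrt(230) / 23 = -1.32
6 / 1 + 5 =11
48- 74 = -26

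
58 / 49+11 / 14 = 193 / 98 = 1.97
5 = 5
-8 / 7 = -1.14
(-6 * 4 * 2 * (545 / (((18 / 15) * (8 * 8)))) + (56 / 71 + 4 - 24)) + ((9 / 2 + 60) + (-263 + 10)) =-311455 / 568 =-548.34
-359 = -359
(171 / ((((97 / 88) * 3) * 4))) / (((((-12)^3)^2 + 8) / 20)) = 3135 / 36205153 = 0.00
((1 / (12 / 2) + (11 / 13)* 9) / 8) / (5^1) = 607 / 3120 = 0.19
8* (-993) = -7944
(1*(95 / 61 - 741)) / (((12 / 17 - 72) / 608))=116553904 / 18483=6306.01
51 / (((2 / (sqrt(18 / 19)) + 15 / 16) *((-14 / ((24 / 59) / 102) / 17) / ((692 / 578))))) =4484160 / 54082763 - 1594368 *sqrt(38) / 54082763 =-0.10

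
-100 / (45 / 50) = -1000 / 9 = -111.11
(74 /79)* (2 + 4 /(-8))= 111 /79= 1.41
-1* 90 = -90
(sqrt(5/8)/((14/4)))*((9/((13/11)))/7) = 99*sqrt(10)/1274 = 0.25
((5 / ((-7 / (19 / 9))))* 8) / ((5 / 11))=-1672 / 63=-26.54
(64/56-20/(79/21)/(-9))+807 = 1341689/1659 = 808.73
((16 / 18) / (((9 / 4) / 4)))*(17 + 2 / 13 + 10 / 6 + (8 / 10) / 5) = 2368768 / 78975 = 29.99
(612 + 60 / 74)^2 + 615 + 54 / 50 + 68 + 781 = 12902899263 / 34225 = 377002.17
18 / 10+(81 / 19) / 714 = 40833 / 22610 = 1.81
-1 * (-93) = 93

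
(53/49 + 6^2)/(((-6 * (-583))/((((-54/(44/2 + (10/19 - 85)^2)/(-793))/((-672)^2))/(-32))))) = -655937/93987651969832484864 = -0.00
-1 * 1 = -1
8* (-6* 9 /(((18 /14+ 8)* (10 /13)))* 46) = -69552 /25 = -2782.08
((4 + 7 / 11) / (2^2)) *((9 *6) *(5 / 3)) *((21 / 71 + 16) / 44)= 2655315 / 68728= 38.64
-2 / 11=-0.18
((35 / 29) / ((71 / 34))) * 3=3570 / 2059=1.73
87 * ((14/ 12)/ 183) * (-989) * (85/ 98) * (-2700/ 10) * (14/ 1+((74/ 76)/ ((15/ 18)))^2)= 608515111503/ 308294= 1973814.32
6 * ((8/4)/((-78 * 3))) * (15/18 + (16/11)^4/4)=-13193/131769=-0.10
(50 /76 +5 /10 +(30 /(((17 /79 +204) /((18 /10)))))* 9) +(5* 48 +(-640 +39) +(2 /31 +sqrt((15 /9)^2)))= -10140829808 /28507011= -355.73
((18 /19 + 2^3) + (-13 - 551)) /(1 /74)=-780404 /19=-41073.89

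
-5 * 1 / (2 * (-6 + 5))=5 / 2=2.50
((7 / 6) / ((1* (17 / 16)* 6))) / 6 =14 / 459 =0.03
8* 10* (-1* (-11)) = 880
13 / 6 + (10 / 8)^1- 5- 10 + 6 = -67 / 12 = -5.58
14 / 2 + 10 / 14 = 7.71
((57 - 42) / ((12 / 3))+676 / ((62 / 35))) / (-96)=-47785 / 11904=-4.01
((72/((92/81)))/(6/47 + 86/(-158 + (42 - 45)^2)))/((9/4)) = -1134486/18101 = -62.68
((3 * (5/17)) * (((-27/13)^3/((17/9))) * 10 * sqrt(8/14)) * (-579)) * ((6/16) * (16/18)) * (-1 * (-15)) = 153852169500 * sqrt(7)/4444531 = 91585.50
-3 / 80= -0.04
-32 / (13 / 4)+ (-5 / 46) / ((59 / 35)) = -349667 / 35282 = -9.91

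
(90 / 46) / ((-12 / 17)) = -255 / 92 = -2.77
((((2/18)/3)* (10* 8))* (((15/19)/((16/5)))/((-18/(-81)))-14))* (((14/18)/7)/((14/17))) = -666145/129276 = -5.15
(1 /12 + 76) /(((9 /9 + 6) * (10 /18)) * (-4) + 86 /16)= -5478 /733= -7.47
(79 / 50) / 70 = 79 / 3500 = 0.02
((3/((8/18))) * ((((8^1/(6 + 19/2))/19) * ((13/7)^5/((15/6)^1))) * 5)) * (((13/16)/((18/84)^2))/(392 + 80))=14480427/47678372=0.30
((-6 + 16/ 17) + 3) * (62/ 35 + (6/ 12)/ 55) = -1371/ 374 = -3.67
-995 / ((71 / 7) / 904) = -6296360 / 71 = -88681.13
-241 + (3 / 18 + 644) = 2419 / 6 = 403.17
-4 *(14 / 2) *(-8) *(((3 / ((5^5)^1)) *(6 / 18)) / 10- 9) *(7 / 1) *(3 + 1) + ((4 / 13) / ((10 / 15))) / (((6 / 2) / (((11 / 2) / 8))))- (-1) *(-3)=-91732376981 / 1625000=-56450.69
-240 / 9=-80 / 3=-26.67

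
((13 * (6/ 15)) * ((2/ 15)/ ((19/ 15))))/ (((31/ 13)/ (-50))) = -11.48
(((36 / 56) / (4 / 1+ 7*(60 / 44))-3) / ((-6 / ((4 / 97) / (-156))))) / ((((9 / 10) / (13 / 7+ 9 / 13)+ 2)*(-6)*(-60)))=-59537 / 387709327278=-0.00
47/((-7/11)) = -517/7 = -73.86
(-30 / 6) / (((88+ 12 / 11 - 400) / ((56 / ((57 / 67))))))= 10318 / 9747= 1.06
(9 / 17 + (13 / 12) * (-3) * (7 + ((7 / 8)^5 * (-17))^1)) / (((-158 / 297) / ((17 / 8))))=-4048540947 / 165675008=-24.44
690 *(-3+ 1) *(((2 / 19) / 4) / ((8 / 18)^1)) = -3105 / 38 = -81.71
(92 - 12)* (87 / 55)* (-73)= -101616 / 11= -9237.82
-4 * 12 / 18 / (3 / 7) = -56 / 9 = -6.22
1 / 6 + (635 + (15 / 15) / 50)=47639 / 75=635.19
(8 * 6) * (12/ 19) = 576/ 19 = 30.32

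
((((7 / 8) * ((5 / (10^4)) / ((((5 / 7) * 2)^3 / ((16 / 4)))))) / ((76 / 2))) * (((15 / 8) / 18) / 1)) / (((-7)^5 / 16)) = -1 / 638400000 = -0.00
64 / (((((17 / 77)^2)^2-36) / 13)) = -29247330112 / 1265425955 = -23.11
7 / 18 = 0.39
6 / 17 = 0.35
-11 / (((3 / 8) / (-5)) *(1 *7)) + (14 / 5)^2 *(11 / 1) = 56276 / 525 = 107.19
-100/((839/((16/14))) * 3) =-800/17619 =-0.05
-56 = -56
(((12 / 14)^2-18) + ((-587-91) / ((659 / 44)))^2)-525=32068182525 / 21279769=1506.98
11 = 11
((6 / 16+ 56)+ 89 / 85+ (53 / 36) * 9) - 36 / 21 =328239 / 4760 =68.96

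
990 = 990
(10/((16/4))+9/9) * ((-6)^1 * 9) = -189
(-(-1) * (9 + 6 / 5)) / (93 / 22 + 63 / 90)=561 / 271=2.07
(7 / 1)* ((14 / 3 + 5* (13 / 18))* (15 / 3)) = 289.72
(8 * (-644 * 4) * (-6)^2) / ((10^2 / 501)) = -92921472 / 25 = -3716858.88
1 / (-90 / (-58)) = 29 / 45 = 0.64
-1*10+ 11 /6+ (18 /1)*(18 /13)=16.76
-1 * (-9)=9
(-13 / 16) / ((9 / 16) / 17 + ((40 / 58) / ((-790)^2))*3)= -199992845 / 8145321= -24.55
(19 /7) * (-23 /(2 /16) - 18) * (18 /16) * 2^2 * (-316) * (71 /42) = 1318000.53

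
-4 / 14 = -2 / 7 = -0.29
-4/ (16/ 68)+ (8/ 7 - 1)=-118/ 7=-16.86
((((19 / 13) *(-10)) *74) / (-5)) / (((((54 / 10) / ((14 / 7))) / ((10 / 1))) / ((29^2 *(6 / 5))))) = 94595680 / 117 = 808510.09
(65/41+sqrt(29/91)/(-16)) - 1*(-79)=3304/41 - sqrt(2639)/1456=80.55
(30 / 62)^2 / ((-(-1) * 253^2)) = 0.00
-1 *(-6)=6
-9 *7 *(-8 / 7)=72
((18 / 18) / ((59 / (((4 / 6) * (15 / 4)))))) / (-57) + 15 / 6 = 8405 / 3363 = 2.50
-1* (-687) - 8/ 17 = 11671/ 17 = 686.53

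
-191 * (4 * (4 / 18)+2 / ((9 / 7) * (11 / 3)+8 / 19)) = -1500878 / 6147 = -244.16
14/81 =0.17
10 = 10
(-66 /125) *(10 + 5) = -198 /25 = -7.92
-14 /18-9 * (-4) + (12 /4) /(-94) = 29771 /846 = 35.19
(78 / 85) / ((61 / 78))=6084 / 5185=1.17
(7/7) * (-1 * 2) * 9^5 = -118098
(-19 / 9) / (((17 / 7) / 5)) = -4.35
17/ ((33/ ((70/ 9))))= 1190/ 297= 4.01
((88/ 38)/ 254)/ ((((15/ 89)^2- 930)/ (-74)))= 12895388/ 17774893965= 0.00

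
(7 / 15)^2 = 49 / 225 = 0.22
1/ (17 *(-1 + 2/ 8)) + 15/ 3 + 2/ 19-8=-2881/ 969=-2.97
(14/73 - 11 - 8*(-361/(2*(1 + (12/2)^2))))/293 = 76219/791393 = 0.10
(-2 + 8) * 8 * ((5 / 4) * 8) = 480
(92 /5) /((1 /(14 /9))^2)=18032 /405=44.52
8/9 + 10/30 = 11/9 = 1.22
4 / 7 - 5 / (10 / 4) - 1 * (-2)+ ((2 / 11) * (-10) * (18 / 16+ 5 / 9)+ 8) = 5.52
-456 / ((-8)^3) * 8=57 / 8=7.12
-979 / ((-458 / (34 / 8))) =16643 / 1832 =9.08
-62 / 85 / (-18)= 31 / 765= 0.04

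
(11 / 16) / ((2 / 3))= 33 / 32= 1.03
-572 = -572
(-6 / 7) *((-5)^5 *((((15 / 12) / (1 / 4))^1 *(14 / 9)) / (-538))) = -31250 / 807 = -38.72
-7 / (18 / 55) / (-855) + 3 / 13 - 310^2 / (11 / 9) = -34607996015 / 440154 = -78627.02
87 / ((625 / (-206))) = -17922 / 625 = -28.68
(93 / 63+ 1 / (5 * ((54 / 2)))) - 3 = -1.52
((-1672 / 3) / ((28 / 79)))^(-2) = 441 / 1090452484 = 0.00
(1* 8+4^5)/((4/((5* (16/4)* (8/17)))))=41280/17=2428.24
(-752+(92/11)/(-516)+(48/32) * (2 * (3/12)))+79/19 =-80571149/107844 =-747.11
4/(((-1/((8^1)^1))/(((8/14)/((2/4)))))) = -36.57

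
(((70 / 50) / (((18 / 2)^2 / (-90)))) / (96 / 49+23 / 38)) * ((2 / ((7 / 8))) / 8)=-7448 / 42975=-0.17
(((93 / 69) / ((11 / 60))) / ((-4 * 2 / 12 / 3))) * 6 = -50220 / 253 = -198.50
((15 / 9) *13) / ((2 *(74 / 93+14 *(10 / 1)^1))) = 2015 / 26188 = 0.08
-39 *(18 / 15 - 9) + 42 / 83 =126453 / 415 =304.71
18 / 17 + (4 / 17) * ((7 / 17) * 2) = 362 / 289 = 1.25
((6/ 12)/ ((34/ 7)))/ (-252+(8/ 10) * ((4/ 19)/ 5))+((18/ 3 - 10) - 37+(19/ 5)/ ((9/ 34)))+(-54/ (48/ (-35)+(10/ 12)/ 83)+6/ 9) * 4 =1170444764586983/ 8690343806160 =134.68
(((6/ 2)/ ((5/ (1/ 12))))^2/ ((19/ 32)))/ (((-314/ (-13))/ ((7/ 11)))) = 0.00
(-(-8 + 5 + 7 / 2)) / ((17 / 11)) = -11 / 34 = -0.32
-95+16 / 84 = -1991 / 21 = -94.81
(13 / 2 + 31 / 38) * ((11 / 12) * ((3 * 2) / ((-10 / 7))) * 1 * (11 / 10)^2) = -1295063 / 38000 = -34.08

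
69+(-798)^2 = 636873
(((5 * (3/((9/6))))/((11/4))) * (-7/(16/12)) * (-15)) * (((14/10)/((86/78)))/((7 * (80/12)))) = 7371/946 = 7.79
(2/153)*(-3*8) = -16/51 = -0.31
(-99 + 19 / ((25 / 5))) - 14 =-109.20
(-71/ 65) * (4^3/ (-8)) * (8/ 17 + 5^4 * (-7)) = -42240456/ 1105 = -38226.66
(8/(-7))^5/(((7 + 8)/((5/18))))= -16384/453789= -0.04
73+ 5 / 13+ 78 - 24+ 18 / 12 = 3351 / 26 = 128.88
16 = 16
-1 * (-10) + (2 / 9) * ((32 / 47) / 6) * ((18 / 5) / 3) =21214 / 2115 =10.03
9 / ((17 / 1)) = 0.53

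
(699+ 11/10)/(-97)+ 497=475089/970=489.78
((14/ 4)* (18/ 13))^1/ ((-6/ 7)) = -147/ 26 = -5.65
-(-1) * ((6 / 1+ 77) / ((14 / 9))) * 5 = 266.79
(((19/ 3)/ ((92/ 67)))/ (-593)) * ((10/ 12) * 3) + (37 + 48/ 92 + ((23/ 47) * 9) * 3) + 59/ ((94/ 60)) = 1359625373/ 15384792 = 88.37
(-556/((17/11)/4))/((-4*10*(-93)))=-3058/7905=-0.39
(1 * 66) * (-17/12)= -187/2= -93.50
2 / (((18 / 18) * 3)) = 2 / 3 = 0.67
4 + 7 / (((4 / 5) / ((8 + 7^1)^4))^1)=1771891 / 4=442972.75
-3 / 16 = -0.19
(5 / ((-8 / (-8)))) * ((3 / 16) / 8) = 15 / 128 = 0.12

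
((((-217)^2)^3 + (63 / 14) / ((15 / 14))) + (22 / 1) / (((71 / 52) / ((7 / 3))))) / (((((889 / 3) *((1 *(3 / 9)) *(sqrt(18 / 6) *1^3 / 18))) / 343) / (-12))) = -45215401894336685.36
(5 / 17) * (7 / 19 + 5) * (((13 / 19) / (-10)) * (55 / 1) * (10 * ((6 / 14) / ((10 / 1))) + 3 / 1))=-51480 / 2527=-20.37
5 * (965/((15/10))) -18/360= 3216.62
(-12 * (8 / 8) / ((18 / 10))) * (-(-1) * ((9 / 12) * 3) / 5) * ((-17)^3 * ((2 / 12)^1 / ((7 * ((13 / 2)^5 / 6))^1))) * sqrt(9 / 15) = 471648 * sqrt(15) / 12995255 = 0.14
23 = 23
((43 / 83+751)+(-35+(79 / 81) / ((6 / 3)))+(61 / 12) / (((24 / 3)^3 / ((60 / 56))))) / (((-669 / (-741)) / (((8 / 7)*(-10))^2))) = 853467776733325 / 8227768752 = 103730.16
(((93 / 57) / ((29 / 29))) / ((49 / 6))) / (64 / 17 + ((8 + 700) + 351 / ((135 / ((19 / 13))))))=15810 / 56626213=0.00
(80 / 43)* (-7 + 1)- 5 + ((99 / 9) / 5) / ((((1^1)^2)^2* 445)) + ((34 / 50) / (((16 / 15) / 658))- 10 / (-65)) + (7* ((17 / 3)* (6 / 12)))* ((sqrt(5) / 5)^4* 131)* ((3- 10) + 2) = -3467515369 / 29850600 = -116.16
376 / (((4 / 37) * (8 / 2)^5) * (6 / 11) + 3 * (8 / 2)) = 38258 / 7365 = 5.19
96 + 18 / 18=97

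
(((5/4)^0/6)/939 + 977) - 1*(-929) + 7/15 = 53705171/28170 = 1906.47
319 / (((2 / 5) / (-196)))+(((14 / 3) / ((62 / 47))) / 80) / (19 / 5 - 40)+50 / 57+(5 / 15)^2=-2399608448369 / 15351696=-156309.01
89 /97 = 0.92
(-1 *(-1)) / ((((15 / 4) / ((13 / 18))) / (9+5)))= 364 / 135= 2.70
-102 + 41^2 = 1579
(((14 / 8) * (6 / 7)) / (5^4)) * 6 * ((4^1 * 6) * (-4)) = -864 / 625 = -1.38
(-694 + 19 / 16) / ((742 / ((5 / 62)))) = -55425 / 736064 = -0.08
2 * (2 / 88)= 1 / 22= 0.05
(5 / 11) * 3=15 / 11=1.36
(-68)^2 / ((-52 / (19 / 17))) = -1292 / 13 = -99.38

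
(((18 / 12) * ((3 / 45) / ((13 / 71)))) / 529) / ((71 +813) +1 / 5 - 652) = 71 / 15968394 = 0.00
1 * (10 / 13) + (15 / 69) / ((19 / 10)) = 5020 / 5681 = 0.88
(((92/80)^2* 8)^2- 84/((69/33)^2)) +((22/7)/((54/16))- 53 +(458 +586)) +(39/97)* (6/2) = 26327106553037/24245392500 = 1085.86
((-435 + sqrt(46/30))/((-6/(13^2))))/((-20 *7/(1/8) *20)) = -4901/8960 + 169 *sqrt(345)/2016000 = -0.55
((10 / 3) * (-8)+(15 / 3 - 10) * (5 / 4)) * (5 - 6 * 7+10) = 3555 / 4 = 888.75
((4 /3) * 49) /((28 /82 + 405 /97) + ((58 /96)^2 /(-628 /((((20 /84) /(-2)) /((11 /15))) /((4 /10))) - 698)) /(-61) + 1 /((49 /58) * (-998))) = 94802004964570896384 /6552261936643876505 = 14.47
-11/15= -0.73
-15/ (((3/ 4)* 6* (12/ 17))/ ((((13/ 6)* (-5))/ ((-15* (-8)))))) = 1105/ 2592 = 0.43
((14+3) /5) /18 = 17 /90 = 0.19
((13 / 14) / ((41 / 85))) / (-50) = -0.04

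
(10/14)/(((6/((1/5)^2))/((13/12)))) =13/2520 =0.01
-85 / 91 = -0.93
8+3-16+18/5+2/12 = -37/30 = -1.23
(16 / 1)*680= 10880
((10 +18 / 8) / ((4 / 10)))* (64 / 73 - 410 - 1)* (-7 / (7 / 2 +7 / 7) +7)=-359417695 / 5256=-68382.36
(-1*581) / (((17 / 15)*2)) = -8715 / 34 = -256.32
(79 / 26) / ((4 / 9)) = 6.84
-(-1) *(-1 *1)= -1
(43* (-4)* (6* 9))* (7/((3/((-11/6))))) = 39732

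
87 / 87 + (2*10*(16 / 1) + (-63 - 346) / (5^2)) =7616 / 25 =304.64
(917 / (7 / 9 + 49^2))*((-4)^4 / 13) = 18864 / 2509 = 7.52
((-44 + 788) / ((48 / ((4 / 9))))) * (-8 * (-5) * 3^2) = 2480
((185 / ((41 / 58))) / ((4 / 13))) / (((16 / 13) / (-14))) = -6346795 / 656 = -9674.99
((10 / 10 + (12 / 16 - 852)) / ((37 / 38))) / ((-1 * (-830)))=-64619 / 61420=-1.05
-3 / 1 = -3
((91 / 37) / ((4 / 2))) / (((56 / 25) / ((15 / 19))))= 4875 / 11248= 0.43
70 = 70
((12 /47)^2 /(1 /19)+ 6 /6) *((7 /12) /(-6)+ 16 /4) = 1389545 /159048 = 8.74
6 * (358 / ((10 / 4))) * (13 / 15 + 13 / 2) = 158236 / 25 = 6329.44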